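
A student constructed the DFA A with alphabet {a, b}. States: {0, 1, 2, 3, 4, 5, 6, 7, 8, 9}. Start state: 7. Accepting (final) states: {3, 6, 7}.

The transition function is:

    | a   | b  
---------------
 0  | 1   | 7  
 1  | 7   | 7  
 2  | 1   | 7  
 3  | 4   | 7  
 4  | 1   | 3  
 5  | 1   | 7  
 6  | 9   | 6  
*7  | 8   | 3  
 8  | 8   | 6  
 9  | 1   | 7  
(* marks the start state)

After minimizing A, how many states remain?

Reachable states from the start: {1,3,4,6,7,8,9}. Unreachable: {0,2,5} — drop them.
Initial partition by acceptance: {3,6,7} | {1,4,8,9}.
Split {1,4,8,9} by δ(·,a) → {4,8,9} and {1}.
Split {4,8,9} by δ(·,a) → {4,9} and {8}.
Split {3,6,7} by δ(·,a) → {3,6} and {7}.
Split {3,6} by δ(·,b) → {3} and {6}.
On input b, block {4,9} splits into {4} and {9}.
Stable partition: {3} | {4} | {1} | {8} | {7} | {6} | {9} — 7 equivalence classes.

7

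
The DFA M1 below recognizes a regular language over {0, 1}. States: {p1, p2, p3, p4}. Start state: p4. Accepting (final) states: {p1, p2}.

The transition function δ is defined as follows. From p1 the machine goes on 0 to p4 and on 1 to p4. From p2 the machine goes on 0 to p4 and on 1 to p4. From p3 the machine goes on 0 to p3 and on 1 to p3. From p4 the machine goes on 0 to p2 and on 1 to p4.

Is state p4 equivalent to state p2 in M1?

Reachable states from the start: {p2,p4}. Unreachable: {p1,p3} — drop them.
Start with accepting vs non-accepting: {p2} | {p4}.
No further refinement is possible. Final partition (2 blocks): {p2} | {p4}.
p4 and p2 end up in different blocks, so they are distinguishable. For instance, the string 'ε' is accepted from only p2.

No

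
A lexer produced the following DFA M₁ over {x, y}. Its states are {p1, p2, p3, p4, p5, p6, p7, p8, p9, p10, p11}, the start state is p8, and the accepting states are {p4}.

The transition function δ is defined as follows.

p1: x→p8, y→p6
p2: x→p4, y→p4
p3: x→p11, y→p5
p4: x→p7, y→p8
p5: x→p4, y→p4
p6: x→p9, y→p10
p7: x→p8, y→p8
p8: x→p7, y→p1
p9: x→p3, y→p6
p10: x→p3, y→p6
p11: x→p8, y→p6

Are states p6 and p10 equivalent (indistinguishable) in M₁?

No

Reachable states from the start: {p1,p3,p4,p5,p6,p7,p8,p9,p10,p11}. Unreachable: {p2} — drop them.
Start with accepting vs non-accepting: {p4} | {p1,p3,p5,p6,p7,p8,p9,p10,p11}.
On input x, block {p1,p3,p5,p6,p7,p8,p9,p10,p11} splits into {p1,p3,p6,p7,p8,p9,p10,p11} and {p5}.
Refine {p1,p3,p6,p7,p8,p9,p10,p11} on symbol y: members go to different blocks, giving {p1,p6,p7,p8,p9,p10,p11} and {p3}.
On input x, block {p1,p6,p7,p8,p9,p10,p11} splits into {p1,p6,p7,p8,p11} and {p9,p10}.
Split {p1,p6,p7,p8,p11} by δ(·,x) → {p1,p7,p8,p11} and {p6}.
Refine {p1,p7,p8,p11} on symbol y: members go to different blocks, giving {p1,p11} and {p7,p8}.
Split {p7,p8} by δ(·,y) → {p7} and {p8}.
Stable partition: {p4} | {p1,p11} | {p5} | {p3} | {p9,p10} | {p6} | {p7} | {p8} — 8 equivalence classes.
p6 and p10 end up in different blocks, so they are distinguishable. For instance, the string 'xyx' is accepted from only p10.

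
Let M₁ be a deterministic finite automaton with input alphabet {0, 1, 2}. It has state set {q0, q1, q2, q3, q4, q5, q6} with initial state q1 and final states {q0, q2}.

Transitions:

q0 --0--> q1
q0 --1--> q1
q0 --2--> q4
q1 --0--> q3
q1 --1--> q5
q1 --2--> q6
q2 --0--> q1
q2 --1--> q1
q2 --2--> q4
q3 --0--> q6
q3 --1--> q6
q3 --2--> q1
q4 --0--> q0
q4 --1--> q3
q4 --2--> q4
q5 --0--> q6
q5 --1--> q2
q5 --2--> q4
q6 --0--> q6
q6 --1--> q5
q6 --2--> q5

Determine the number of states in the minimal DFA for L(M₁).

Every state is reachable, so we keep all 7.
P0 = {q0,q2} | {q1,q3,q4,q5,q6}.
On input 0, block {q1,q3,q4,q5,q6} splits into {q1,q3,q5,q6} and {q4}.
Split {q1,q3,q5,q6} by δ(·,1) → {q1,q3,q6} and {q5}.
On input 1, block {q1,q3,q6} splits into {q1,q6} and {q3}.
Split {q1,q6} by δ(·,0) → {q1} and {q6}.
Stable partition: {q0,q2} | {q1} | {q4} | {q5} | {q3} | {q6} — 6 equivalence classes.

6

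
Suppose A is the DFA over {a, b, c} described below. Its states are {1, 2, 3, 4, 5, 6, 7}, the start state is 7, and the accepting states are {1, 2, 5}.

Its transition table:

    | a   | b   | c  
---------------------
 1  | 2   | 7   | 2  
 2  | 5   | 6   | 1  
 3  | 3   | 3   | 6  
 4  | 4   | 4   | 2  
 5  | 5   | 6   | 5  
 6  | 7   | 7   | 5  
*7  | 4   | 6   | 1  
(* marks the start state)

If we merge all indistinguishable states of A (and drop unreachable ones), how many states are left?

2

First remove the unreachable states {3}; 6 states remain.
Initial partition by acceptance: {1,2,5} | {4,6,7}.
The partition is now stable with 2 blocks: {1,2,5} | {4,6,7}.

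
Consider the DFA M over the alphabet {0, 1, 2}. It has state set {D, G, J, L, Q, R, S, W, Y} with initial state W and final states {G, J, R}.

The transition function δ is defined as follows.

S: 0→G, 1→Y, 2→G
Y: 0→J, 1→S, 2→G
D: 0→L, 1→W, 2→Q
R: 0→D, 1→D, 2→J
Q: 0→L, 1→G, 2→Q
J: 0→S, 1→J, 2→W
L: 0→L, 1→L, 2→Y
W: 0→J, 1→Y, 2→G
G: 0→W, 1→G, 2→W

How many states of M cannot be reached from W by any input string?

BFS from W reaches {G, J, S, W, Y}; the 4 state(s) D, L, Q, R are never visited.

4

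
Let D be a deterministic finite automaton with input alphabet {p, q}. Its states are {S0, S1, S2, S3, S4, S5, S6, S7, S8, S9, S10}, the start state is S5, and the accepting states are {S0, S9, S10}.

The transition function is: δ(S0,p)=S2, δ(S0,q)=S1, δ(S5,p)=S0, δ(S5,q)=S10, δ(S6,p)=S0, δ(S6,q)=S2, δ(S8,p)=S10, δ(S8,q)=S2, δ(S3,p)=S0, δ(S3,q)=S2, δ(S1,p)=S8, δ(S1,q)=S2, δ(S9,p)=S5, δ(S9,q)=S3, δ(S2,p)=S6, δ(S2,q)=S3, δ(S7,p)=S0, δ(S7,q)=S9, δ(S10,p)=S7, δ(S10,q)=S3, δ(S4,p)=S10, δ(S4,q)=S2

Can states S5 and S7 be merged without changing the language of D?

Yes

Reachable states from the start: {S0,S1,S2,S3,S5,S6,S7,S8,S9,S10}. Unreachable: {S4} — drop them.
Initial partition by acceptance: {S0,S9,S10} | {S1,S2,S3,S5,S6,S7,S8}.
On input p, block {S1,S2,S3,S5,S6,S7,S8} splits into {S3,S5,S6,S7,S8} and {S1,S2}.
On input p, block {S0,S9,S10} splits into {S9,S10} and {S0}.
Refine {S3,S5,S6,S7,S8} on symbol p: members go to different blocks, giving {S3,S5,S6,S7} and {S8}.
Split {S3,S5,S6,S7} by δ(·,q) → {S3,S6} and {S5,S7}.
On input p, block {S1,S2} splits into {S1} and {S2}.
The partition is now stable with 7 blocks: {S9,S10} | {S3,S6} | {S1} | {S0} | {S8} | {S5,S7} | {S2}.
S5 and S7 lie in the same block of the stable partition, so they are equivalent — no string distinguishes them.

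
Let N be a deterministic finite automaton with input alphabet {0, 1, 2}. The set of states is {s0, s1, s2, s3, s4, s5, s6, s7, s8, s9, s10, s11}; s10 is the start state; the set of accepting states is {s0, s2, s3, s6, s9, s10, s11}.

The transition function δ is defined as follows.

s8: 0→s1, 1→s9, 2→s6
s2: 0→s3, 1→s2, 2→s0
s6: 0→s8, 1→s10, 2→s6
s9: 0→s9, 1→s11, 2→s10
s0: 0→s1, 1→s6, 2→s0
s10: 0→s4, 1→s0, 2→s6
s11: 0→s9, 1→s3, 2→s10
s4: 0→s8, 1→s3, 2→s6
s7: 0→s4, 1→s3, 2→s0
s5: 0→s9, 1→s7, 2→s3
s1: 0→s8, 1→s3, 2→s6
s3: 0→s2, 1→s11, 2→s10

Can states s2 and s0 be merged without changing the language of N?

No

First remove the unreachable states {s5,s7}; 10 states remain.
Initial partition by acceptance: {s0,s2,s3,s6,s9,s10,s11} | {s1,s4,s8}.
Split {s0,s2,s3,s6,s9,s10,s11} by δ(·,0) → {s2,s3,s9,s11} and {s0,s6,s10}.
No further refinement is possible. Final partition (3 blocks): {s2,s3,s9,s11} | {s1,s4,s8} | {s0,s6,s10}.
s2 and s0 end up in different blocks, so they are distinguishable. For instance, the string '0' is accepted from only s2.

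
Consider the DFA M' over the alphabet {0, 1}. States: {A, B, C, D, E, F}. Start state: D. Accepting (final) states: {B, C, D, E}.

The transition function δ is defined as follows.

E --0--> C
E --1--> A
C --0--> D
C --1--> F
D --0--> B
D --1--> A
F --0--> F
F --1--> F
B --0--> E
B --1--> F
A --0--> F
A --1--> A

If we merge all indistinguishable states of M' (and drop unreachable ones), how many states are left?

2

P0 = {B,C,D,E} | {A,F}.
No further refinement is possible. Final partition (2 blocks): {B,C,D,E} | {A,F}.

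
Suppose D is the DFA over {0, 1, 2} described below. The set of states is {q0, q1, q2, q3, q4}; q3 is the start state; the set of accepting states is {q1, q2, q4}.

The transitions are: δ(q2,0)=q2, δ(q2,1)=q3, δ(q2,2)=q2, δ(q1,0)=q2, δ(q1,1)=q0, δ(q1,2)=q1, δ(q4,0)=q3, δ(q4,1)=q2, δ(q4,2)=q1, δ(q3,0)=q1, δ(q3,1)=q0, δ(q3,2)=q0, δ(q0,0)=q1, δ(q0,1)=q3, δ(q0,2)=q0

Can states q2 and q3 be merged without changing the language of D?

Reachable states from the start: {q0,q1,q2,q3}. Unreachable: {q4} — drop them.
Initial partition by acceptance: {q1,q2} | {q0,q3}.
Stable partition: {q1,q2} | {q0,q3} — 2 equivalence classes.
q2 and q3 end up in different blocks, so they are distinguishable. For instance, the string 'ε' is accepted from only q2.

No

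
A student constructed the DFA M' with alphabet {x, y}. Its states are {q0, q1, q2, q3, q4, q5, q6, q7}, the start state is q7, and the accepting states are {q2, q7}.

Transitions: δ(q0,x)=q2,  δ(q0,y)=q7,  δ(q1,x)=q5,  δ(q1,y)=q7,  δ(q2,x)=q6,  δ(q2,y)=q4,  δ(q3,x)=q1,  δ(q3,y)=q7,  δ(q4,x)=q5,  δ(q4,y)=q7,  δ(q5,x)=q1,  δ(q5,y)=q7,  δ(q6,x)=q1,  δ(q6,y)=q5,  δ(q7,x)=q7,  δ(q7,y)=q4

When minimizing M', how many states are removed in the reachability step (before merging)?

No path from q7 leads to q0, q2, q3, q6; the other 4 states are all reachable.

4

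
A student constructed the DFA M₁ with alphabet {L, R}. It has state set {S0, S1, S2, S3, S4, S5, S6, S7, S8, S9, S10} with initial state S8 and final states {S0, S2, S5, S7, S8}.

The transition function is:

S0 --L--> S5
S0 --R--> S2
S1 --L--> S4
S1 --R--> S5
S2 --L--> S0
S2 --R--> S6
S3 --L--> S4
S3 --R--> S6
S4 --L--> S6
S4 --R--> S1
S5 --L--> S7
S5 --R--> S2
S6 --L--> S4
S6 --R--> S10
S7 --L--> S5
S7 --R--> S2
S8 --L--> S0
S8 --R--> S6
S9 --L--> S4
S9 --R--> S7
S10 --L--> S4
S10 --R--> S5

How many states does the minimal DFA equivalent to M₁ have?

States {S3,S9} cannot be reached from the start state, so discard them.
P0 = {S0,S2,S5,S7,S8} | {S1,S4,S6,S10}.
Split {S0,S2,S5,S7,S8} by δ(·,R) → {S0,S5,S7} and {S2,S8}.
Refine {S1,S4,S6,S10} on symbol R: members go to different blocks, giving {S1,S10} and {S4,S6}.
No further refinement is possible. Final partition (4 blocks): {S0,S5,S7} | {S1,S10} | {S2,S8} | {S4,S6}.

4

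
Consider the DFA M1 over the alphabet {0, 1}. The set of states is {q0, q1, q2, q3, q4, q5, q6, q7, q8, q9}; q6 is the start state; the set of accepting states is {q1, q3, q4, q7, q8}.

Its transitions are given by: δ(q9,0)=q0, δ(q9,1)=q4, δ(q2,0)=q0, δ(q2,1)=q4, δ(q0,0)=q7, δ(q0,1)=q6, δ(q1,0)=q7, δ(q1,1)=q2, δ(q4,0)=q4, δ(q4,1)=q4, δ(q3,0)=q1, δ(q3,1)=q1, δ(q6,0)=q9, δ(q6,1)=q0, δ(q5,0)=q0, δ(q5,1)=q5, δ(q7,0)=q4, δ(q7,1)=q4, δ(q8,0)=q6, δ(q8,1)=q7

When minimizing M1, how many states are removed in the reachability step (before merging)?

5

No path from q6 leads to q1, q2, q3, q5, q8; the other 5 states are all reachable.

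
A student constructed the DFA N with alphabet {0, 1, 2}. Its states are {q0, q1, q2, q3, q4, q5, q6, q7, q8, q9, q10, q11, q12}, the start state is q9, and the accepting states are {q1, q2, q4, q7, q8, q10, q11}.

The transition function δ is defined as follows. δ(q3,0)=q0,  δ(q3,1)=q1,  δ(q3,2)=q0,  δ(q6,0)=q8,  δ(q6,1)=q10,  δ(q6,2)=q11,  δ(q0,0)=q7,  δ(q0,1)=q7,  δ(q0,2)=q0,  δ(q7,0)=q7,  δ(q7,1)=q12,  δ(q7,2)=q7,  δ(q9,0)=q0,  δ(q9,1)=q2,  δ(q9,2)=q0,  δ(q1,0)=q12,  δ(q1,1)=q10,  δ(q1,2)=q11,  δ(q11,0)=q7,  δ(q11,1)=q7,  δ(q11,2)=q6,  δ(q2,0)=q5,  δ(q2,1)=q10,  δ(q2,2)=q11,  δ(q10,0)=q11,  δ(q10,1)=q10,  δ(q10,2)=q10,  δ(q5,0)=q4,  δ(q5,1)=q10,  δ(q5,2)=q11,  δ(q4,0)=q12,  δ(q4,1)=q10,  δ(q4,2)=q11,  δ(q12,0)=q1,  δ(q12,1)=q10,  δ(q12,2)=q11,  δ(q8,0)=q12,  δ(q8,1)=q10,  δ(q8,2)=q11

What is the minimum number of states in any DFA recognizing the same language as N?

First remove the unreachable states {q3}; 12 states remain.
P0 = {q1,q2,q4,q7,q8,q10,q11} | {q0,q5,q6,q9,q12}.
Split {q1,q2,q4,q7,q8,q10,q11} by δ(·,0) → {q1,q2,q4,q8} and {q7,q10,q11}.
On input 0, block {q0,q5,q6,q9,q12} splits into {q5,q6,q12} and {q0} and {q9}.
Split {q7,q10,q11} by δ(·,1) → {q10,q11} and {q7}.
Split {q10,q11} by δ(·,0) → {q10} and {q11}.
Stable partition: {q1,q2,q4,q8} | {q5,q6,q12} | {q10} | {q0} | {q9} | {q7} | {q11} — 7 equivalence classes.

7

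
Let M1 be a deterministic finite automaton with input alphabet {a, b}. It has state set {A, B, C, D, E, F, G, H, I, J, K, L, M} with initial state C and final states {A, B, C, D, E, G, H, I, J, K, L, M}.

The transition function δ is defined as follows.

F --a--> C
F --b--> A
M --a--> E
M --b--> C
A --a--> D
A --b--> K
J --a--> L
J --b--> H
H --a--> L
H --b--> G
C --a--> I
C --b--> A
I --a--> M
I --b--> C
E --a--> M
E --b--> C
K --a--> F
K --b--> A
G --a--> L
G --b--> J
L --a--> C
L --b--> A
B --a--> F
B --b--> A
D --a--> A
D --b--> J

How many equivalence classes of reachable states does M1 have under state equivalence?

8

First remove the unreachable states {B}; 12 states remain.
Initial partition by acceptance: {A,C,D,E,G,H,I,J,K,L,M} | {F}.
Split {A,C,D,E,G,H,I,J,K,L,M} by δ(·,a) → {A,C,D,E,G,H,I,J,L,M} and {K}.
Split {A,C,D,E,G,H,I,J,L,M} by δ(·,b) → {C,D,E,G,H,I,J,L,M} and {A}.
On input a, block {C,D,E,G,H,I,J,L,M} splits into {C,E,G,H,I,J,L,M} and {D}.
Split {C,E,G,H,I,J,L,M} by δ(·,b) → {E,G,H,I,J,M} and {C,L}.
Refine {E,G,H,I,J,M} on symbol a: members go to different blocks, giving {E,I,M} and {G,H,J}.
Split {C,L} by δ(·,a) → {C} and {L}.
No further refinement is possible. Final partition (8 blocks): {E,I,M} | {F} | {K} | {A} | {D} | {C} | {G,H,J} | {L}.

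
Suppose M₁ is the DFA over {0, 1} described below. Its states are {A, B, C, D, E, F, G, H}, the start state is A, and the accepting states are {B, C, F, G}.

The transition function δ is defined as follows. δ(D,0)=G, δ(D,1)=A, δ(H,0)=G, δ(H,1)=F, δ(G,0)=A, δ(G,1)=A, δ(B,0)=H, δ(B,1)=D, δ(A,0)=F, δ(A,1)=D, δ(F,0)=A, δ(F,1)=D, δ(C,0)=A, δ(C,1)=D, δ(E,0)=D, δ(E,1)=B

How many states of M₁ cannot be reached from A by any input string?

Starting at A and following transitions, the reachable set is {A, D, F, G}. That leaves B, C, E, H unreachable — 4 in total.

4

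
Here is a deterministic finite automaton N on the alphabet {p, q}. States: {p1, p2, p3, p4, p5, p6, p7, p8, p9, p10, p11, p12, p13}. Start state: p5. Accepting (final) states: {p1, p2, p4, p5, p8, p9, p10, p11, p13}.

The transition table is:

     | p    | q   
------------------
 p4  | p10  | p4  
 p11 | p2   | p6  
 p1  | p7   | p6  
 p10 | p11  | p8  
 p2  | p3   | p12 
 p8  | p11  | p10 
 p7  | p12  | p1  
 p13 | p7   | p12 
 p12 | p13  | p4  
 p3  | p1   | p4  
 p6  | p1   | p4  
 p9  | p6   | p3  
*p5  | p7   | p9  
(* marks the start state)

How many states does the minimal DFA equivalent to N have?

8

Every state is reachable, so we keep all 13.
Start with accepting vs non-accepting: {p1,p2,p4,p5,p8,p9,p10,p11,p13} | {p3,p6,p7,p12}.
Split {p1,p2,p4,p5,p8,p9,p10,p11,p13} by δ(·,p) → {p1,p2,p5,p9,p13} and {p4,p8,p10,p11}.
Refine {p1,p2,p5,p9,p13} on symbol q: members go to different blocks, giving {p1,p2,p9,p13} and {p5}.
Refine {p3,p6,p7,p12} on symbol p: members go to different blocks, giving {p3,p6,p12} and {p7}.
Refine {p1,p2,p9,p13} on symbol p: members go to different blocks, giving {p1,p13} and {p2,p9}.
On input p, block {p4,p8,p10,p11} splits into {p4,p8,p10} and {p11}.
Split {p4,p8,p10} by δ(·,p) → {p8,p10} and {p4}.
Stable partition: {p1,p13} | {p3,p6,p12} | {p8,p10} | {p5} | {p7} | {p2,p9} | {p11} | {p4} — 8 equivalence classes.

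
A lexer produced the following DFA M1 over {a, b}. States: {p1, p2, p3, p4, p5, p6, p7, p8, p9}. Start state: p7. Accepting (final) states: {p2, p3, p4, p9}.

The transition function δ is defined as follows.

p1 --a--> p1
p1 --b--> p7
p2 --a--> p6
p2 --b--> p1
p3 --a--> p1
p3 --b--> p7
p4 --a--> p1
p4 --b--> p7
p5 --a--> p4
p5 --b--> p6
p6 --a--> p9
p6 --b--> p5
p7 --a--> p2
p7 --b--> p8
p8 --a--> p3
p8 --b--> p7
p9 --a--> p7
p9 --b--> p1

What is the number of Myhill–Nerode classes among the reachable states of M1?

Start with accepting vs non-accepting: {p2,p3,p4,p9} | {p1,p5,p6,p7,p8}.
Refine {p1,p5,p6,p7,p8} on symbol a: members go to different blocks, giving {p5,p6,p7,p8} and {p1}.
Split {p2,p3,p4,p9} by δ(·,a) → {p2,p9} and {p3,p4}.
On input a, block {p5,p6,p7,p8} splits into {p5,p8} and {p6,p7}.
Stable partition: {p2,p9} | {p5,p8} | {p1} | {p3,p4} | {p6,p7} — 5 equivalence classes.

5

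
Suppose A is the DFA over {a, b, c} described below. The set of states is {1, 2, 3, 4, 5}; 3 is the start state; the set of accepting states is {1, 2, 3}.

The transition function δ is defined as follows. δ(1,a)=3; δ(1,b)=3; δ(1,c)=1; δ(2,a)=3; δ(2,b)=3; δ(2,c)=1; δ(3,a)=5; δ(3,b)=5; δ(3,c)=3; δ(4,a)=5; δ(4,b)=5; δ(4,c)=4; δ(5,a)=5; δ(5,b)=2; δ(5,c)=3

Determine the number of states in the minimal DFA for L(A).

3

Reachable states from the start: {1,2,3,5}. Unreachable: {4} — drop them.
Initial partition by acceptance: {1,2,3} | {5}.
On input a, block {1,2,3} splits into {1,2} and {3}.
No further refinement is possible. Final partition (3 blocks): {1,2} | {5} | {3}.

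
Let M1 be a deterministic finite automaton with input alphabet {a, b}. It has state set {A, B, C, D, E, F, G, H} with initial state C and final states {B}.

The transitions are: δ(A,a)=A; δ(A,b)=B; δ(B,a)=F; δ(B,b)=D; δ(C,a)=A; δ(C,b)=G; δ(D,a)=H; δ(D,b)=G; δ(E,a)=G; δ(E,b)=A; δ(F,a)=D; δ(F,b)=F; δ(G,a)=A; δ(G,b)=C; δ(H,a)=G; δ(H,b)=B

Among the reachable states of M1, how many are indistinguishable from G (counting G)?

Reachable states from the start: {A,B,C,D,F,G,H}. Unreachable: {E} — drop them.
Start with accepting vs non-accepting: {B} | {A,C,D,F,G,H}.
Split {A,C,D,F,G,H} by δ(·,b) → {C,D,F,G} and {A,H}.
On input a, block {C,D,F,G} splits into {C,D,G} and {F}.
Split {A,H} by δ(·,a) → {A} and {H}.
On input a, block {C,D,G} splits into {C,G} and {D}.
Stable partition: {B} | {C,G} | {A} | {F} | {H} | {D} — 6 equivalence classes.
State G belongs to the block {C,G}, which has 2 states.

2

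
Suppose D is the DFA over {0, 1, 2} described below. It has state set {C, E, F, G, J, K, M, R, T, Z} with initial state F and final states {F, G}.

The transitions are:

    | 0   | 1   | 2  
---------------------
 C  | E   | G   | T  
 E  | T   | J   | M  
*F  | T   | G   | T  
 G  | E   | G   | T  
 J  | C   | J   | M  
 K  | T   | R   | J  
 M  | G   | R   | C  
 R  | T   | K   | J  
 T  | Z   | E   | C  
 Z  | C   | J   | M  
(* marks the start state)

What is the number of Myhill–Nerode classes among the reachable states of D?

8

Every state is reachable, so we keep all 10.
P0 = {F,G} | {C,E,J,K,M,R,T,Z}.
On input 0, block {C,E,J,K,M,R,T,Z} splits into {C,E,J,K,R,T,Z} and {M}.
On input 1, block {C,E,J,K,R,T,Z} splits into {E,J,K,R,T,Z} and {C}.
Split {E,J,K,R,T,Z} by δ(·,0) → {E,K,R,T} and {J,Z}.
Refine {E,K,R,T} on symbol 0: members go to different blocks, giving {E,K,R} and {T}.
Split {F,G} by δ(·,0) → {G} and {F}.
Refine {E,K,R} on symbol 1: members go to different blocks, giving {K,R} and {E}.
Stable partition: {G} | {K,R} | {M} | {C} | {J,Z} | {T} | {F} | {E} — 8 equivalence classes.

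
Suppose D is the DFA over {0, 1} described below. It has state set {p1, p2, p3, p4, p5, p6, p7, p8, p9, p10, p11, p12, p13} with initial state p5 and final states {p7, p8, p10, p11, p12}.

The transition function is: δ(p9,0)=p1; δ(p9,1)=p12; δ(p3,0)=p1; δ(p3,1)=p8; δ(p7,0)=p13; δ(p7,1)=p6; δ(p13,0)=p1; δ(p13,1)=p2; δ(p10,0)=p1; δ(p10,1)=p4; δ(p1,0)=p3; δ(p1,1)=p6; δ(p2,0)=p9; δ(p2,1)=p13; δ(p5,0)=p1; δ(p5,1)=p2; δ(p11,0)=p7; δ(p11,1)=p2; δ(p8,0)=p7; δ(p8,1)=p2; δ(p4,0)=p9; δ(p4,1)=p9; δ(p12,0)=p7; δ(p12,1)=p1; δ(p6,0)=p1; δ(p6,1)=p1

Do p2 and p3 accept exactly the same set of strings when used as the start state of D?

No

Reachable states from the start: {p1,p2,p3,p5,p6,p7,p8,p9,p12,p13}. Unreachable: {p4,p10,p11} — drop them.
P0 = {p7,p8,p12} | {p1,p2,p3,p5,p6,p9,p13}.
Refine {p7,p8,p12} on symbol 0: members go to different blocks, giving {p8,p12} and {p7}.
Refine {p1,p2,p3,p5,p6,p9,p13} on symbol 1: members go to different blocks, giving {p1,p2,p5,p6,p13} and {p3,p9}.
Refine {p1,p2,p5,p6,p13} on symbol 0: members go to different blocks, giving {p5,p6,p13} and {p1,p2}.
No further refinement is possible. Final partition (5 blocks): {p8,p12} | {p5,p6,p13} | {p7} | {p3,p9} | {p1,p2}.
p2 and p3 end up in different blocks, so they are distinguishable. For instance, the string '1' is accepted from only p3.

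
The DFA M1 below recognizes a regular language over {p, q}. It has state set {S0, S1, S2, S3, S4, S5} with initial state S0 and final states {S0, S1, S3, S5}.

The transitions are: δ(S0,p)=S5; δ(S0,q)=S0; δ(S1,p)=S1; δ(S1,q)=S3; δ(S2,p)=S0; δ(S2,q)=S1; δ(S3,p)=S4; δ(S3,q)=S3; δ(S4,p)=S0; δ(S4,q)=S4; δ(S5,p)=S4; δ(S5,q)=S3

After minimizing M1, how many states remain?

3

First remove the unreachable states {S1,S2}; 4 states remain.
Initial partition by acceptance: {S0,S3,S5} | {S4}.
Split {S0,S3,S5} by δ(·,p) → {S3,S5} and {S0}.
No further refinement is possible. Final partition (3 blocks): {S3,S5} | {S4} | {S0}.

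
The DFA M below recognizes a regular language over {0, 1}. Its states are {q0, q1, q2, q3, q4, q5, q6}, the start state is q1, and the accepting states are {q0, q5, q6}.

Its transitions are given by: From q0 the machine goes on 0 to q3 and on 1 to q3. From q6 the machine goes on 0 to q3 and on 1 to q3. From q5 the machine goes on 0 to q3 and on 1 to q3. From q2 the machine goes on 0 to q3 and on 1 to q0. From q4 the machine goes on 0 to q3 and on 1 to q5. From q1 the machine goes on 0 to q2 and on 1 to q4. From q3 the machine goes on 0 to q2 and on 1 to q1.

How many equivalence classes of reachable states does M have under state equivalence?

4

First remove the unreachable states {q6}; 6 states remain.
Initial partition by acceptance: {q0,q5} | {q1,q2,q3,q4}.
Refine {q1,q2,q3,q4} on symbol 1: members go to different blocks, giving {q1,q3} and {q2,q4}.
Split {q1,q3} by δ(·,1) → {q1} and {q3}.
No further refinement is possible. Final partition (4 blocks): {q0,q5} | {q1} | {q2,q4} | {q3}.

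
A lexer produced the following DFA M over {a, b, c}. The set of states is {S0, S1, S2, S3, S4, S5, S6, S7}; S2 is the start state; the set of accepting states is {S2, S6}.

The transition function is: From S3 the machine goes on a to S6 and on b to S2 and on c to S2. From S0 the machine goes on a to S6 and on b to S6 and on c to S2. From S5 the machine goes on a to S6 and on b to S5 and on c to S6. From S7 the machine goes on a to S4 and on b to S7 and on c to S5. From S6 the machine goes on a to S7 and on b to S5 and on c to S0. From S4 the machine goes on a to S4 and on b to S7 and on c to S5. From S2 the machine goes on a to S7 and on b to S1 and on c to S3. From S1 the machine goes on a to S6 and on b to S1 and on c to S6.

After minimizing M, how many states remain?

4

All states are reachable from the start state.
Initial partition by acceptance: {S2,S6} | {S0,S1,S3,S4,S5,S7}.
On input a, block {S0,S1,S3,S4,S5,S7} splits into {S0,S1,S3,S5} and {S4,S7}.
On input b, block {S0,S1,S3,S5} splits into {S0,S3} and {S1,S5}.
No further refinement is possible. Final partition (4 blocks): {S2,S6} | {S0,S3} | {S4,S7} | {S1,S5}.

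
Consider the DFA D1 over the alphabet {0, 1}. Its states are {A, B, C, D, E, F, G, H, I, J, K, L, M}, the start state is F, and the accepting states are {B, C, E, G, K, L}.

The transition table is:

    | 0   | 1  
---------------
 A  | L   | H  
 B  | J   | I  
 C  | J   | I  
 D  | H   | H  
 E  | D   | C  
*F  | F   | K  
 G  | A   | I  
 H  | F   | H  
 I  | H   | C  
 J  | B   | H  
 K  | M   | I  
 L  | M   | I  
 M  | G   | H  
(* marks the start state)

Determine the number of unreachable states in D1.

2

BFS from F reaches {A, B, C, F, G, H, I, J, K, L, M}; the 2 state(s) D, E are never visited.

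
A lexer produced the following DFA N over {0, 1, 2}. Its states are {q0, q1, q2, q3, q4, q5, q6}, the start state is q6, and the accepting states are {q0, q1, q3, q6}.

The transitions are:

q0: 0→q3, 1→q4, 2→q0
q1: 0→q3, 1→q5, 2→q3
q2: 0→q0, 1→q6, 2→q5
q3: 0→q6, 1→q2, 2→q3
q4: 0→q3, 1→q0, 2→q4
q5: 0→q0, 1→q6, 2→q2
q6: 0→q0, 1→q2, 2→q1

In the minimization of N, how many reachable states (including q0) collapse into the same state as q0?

All states are reachable from the start state.
P0 = {q0,q1,q3,q6} | {q2,q4,q5}.
No further refinement is possible. Final partition (2 blocks): {q0,q1,q3,q6} | {q2,q4,q5}.
The equivalence class containing q0 is {q0,q1,q3,q6}, of size 4.

4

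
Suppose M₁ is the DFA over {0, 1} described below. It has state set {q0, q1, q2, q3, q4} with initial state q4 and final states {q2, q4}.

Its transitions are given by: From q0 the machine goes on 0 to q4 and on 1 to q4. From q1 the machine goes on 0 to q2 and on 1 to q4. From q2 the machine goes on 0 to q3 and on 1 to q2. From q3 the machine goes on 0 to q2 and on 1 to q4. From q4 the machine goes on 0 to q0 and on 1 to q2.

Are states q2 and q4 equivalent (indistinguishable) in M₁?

Yes

First remove the unreachable states {q1}; 4 states remain.
P0 = {q2,q4} | {q0,q3}.
Stable partition: {q2,q4} | {q0,q3} — 2 equivalence classes.
q2 and q4 lie in the same block of the stable partition, so they are equivalent — no string distinguishes them.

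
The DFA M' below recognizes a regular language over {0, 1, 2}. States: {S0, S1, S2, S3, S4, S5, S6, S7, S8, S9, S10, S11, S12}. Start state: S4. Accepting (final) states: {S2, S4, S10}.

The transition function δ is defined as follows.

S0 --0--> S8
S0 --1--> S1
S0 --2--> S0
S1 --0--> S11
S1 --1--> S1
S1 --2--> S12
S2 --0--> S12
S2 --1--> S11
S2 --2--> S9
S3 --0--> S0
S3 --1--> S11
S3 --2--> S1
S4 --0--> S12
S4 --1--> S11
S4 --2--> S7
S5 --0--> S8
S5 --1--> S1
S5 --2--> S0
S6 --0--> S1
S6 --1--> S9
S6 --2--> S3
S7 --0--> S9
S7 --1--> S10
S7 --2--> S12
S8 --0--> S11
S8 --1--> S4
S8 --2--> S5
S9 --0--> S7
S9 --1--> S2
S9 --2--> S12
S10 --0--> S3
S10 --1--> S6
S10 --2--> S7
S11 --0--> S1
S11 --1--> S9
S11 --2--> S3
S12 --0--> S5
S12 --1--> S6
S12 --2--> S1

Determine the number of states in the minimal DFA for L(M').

Initial partition by acceptance: {S2,S4,S10} | {S0,S1,S3,S5,S6,S7,S8,S9,S11,S12}.
On input 1, block {S0,S1,S3,S5,S6,S7,S8,S9,S11,S12} splits into {S0,S1,S3,S5,S6,S11,S12} and {S7,S8,S9}.
Split {S0,S1,S3,S5,S6,S11,S12} by δ(·,0) → {S1,S3,S6,S11,S12} and {S0,S5}.
Split {S1,S3,S6,S11,S12} by δ(·,0) → {S1,S6,S11} and {S3,S12}.
Refine {S1,S6,S11} on symbol 1: members go to different blocks, giving {S6,S11} and {S1}.
Split {S7,S8,S9} by δ(·,0) → {S7,S9} and {S8}.
The partition is now stable with 7 blocks: {S2,S4,S10} | {S6,S11} | {S7,S9} | {S0,S5} | {S3,S12} | {S1} | {S8}.

7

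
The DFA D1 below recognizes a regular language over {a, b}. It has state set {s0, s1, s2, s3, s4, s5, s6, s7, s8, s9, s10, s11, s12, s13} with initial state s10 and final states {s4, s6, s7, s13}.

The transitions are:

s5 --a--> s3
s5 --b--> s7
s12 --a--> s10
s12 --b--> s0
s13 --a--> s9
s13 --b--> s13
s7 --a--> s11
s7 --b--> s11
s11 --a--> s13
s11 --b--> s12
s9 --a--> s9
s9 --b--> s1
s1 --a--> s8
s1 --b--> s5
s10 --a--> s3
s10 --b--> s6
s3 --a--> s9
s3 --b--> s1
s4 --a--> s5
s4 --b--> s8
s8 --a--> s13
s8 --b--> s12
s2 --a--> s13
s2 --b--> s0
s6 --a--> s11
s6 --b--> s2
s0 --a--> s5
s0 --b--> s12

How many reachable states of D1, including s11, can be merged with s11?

3

First remove the unreachable states {s4}; 13 states remain.
P0 = {s6,s7,s13} | {s0,s1,s2,s3,s5,s8,s9,s10,s11,s12}.
On input b, block {s6,s7,s13} splits into {s6,s7} and {s13}.
Split {s0,s1,s2,s3,s5,s8,s9,s10,s11,s12} by δ(·,a) → {s0,s1,s3,s5,s9,s10,s12} and {s2,s8,s11}.
Split {s0,s1,s3,s5,s9,s10,s12} by δ(·,a) → {s0,s3,s5,s9,s10,s12} and {s1}.
On input b, block {s0,s3,s5,s9,s10,s12} splits into {s0,s12} and {s3,s9} and {s5,s10}.
Stable partition: {s6,s7} | {s0,s12} | {s13} | {s2,s8,s11} | {s1} | {s3,s9} | {s5,s10} — 7 equivalence classes.
State s11 belongs to the block {s2,s8,s11}, which has 3 states.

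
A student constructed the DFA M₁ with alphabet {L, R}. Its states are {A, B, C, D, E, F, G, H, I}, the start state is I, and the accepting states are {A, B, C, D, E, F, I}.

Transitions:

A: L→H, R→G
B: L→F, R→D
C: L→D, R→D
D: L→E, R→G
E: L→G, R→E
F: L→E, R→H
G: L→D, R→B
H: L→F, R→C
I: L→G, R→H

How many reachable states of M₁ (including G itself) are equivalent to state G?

First remove the unreachable states {A}; 8 states remain.
Start with accepting vs non-accepting: {B,C,D,E,F,I} | {G,H}.
Split {B,C,D,E,F,I} by δ(·,L) → {B,C,D,F} and {E,I}.
Split {B,C,D,F} by δ(·,L) → {B,C} and {D,F}.
On input R, block {E,I} splits into {E} and {I}.
No further refinement is possible. Final partition (5 blocks): {B,C} | {G,H} | {E} | {D,F} | {I}.
State G belongs to the block {G,H}, which has 2 states.

2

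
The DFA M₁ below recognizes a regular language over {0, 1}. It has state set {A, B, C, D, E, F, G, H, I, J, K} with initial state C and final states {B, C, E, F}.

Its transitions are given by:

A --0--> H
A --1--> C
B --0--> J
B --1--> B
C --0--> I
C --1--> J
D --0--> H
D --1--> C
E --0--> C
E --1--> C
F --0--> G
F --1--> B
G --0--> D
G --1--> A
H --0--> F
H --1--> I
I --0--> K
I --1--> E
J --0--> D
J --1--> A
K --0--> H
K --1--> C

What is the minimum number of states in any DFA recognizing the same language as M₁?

Every state is reachable, so we keep all 11.
P0 = {B,C,E,F} | {A,D,G,H,I,J,K}.
Split {B,C,E,F} by δ(·,0) → {B,C,F} and {E}.
On input 1, block {B,C,F} splits into {B,F} and {C}.
On input 0, block {A,D,G,H,I,J,K} splits into {A,D,G,I,J,K} and {H}.
On input 0, block {A,D,G,I,J,K} splits into {A,D,K} and {G,I,J}.
Split {G,I,J} by δ(·,1) → {G,J} and {I}.
The partition is now stable with 7 blocks: {B,F} | {A,D,K} | {E} | {C} | {H} | {G,J} | {I}.

7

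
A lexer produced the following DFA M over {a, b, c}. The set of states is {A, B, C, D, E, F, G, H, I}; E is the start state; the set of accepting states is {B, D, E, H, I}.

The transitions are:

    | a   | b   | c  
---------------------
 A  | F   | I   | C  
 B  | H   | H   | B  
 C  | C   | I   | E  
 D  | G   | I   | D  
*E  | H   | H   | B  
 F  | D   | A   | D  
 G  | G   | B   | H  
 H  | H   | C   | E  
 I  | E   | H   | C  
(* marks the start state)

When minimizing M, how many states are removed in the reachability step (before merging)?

No path from E leads to A, D, F, G; the other 5 states are all reachable.

4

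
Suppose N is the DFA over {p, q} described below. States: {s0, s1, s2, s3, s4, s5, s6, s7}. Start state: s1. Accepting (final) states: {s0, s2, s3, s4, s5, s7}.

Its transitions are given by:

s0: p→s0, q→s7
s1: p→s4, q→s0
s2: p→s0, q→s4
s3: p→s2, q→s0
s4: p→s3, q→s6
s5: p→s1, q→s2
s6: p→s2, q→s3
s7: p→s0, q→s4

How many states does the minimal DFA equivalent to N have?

States {s5} cannot be reached from the start state, so discard them.
Initial partition by acceptance: {s0,s2,s3,s4,s7} | {s1,s6}.
Refine {s0,s2,s3,s4,s7} on symbol q: members go to different blocks, giving {s0,s2,s3,s7} and {s4}.
Split {s0,s2,s3,s7} by δ(·,q) → {s0,s3} and {s2,s7}.
On input p, block {s0,s3} splits into {s0} and {s3}.
On input p, block {s1,s6} splits into {s1} and {s6}.
No further refinement is possible. Final partition (6 blocks): {s0} | {s1} | {s4} | {s2,s7} | {s3} | {s6}.

6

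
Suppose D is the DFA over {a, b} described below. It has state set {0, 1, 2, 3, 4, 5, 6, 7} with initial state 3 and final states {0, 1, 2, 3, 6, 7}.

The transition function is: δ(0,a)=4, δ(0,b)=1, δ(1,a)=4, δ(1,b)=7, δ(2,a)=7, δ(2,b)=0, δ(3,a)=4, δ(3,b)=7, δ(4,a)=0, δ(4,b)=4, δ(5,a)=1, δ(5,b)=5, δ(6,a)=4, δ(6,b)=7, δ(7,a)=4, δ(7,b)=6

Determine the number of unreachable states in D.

No path from 3 leads to 2, 5; the other 6 states are all reachable.

2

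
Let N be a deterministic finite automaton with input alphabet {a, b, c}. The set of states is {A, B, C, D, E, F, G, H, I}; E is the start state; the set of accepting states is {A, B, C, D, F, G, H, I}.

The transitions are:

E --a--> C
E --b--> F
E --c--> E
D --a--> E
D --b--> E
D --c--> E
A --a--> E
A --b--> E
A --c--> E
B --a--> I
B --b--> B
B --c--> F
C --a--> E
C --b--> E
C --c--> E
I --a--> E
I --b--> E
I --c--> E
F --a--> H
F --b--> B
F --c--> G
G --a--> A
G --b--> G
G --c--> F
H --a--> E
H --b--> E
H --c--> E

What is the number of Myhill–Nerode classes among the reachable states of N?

Reachable states from the start: {A,B,C,E,F,G,H,I}. Unreachable: {D} — drop them.
P0 = {A,B,C,F,G,H,I} | {E}.
Split {A,B,C,F,G,H,I} by δ(·,a) → {A,C,H,I} and {B,F,G}.
Stable partition: {A,C,H,I} | {E} | {B,F,G} — 3 equivalence classes.

3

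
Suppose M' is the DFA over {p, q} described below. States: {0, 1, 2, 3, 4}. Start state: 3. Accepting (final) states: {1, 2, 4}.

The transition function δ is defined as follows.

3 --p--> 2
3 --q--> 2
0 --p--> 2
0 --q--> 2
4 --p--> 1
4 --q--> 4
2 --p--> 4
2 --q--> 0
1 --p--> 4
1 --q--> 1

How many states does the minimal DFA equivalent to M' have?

3

Every state is reachable, so we keep all 5.
Initial partition by acceptance: {1,2,4} | {0,3}.
Refine {1,2,4} on symbol q: members go to different blocks, giving {1,4} and {2}.
The partition is now stable with 3 blocks: {1,4} | {0,3} | {2}.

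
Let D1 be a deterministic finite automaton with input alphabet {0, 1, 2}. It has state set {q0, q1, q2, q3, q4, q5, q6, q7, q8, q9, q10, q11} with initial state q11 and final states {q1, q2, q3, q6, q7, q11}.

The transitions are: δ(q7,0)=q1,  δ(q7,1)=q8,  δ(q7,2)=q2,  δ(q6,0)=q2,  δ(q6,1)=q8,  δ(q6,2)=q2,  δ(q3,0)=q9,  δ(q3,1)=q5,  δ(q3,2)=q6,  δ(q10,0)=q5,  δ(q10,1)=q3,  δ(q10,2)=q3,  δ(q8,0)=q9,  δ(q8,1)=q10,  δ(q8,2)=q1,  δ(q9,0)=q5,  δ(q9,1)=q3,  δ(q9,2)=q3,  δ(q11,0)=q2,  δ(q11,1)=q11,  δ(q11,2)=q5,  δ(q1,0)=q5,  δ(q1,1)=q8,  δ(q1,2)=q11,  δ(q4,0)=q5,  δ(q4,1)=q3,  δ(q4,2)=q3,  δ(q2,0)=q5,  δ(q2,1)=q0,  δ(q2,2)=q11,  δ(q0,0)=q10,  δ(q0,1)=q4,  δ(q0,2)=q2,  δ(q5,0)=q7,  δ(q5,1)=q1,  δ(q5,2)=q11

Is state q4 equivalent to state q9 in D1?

All states are reachable from the start state.
Start with accepting vs non-accepting: {q1,q2,q3,q6,q7,q11} | {q0,q4,q5,q8,q9,q10}.
On input 0, block {q1,q2,q3,q6,q7,q11} splits into {q1,q2,q3} and {q6,q7,q11}.
On input 0, block {q0,q4,q5,q8,q9,q10} splits into {q0,q4,q8,q9,q10} and {q5}.
On input 0, block {q1,q2,q3} splits into {q1,q2} and {q3}.
Refine {q0,q4,q8,q9,q10} on symbol 0: members go to different blocks, giving {q4,q9,q10} and {q0,q8}.
On input 1, block {q6,q7,q11} splits into {q6,q7} and {q11}.
Stable partition: {q1,q2} | {q4,q9,q10} | {q6,q7} | {q5} | {q3} | {q0,q8} | {q11} — 7 equivalence classes.
q4 and q9 lie in the same block of the stable partition, so they are equivalent — no string distinguishes them.

Yes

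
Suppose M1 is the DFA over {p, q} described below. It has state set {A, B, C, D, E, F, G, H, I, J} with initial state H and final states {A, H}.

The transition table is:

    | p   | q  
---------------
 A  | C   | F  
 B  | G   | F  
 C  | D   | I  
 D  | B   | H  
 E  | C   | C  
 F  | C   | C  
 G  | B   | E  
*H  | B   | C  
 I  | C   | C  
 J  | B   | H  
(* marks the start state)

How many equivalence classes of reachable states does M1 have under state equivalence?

Reachable states from the start: {B,C,D,E,F,G,H,I}. Unreachable: {A,J} — drop them.
Start with accepting vs non-accepting: {H} | {B,C,D,E,F,G,I}.
Split {B,C,D,E,F,G,I} by δ(·,q) → {B,C,E,F,G,I} and {D}.
Refine {B,C,E,F,G,I} on symbol p: members go to different blocks, giving {B,E,F,G,I} and {C}.
Split {B,E,F,G,I} by δ(·,p) → {E,F,I} and {B,G}.
Stable partition: {H} | {E,F,I} | {D} | {C} | {B,G} — 5 equivalence classes.

5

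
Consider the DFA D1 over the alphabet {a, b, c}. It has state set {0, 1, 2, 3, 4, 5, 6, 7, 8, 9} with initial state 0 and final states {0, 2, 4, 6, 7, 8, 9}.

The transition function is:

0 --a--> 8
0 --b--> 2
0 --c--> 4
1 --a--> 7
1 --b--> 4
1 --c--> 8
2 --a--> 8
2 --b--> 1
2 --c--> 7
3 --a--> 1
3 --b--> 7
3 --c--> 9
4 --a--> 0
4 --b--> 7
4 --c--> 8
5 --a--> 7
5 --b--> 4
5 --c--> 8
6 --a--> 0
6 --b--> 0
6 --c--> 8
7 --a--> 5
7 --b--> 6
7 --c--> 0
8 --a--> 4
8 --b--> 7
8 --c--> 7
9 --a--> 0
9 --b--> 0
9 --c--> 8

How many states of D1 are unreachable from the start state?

2

BFS from 0 reaches {0, 1, 2, 4, 5, 6, 7, 8}; the 2 state(s) 3, 9 are never visited.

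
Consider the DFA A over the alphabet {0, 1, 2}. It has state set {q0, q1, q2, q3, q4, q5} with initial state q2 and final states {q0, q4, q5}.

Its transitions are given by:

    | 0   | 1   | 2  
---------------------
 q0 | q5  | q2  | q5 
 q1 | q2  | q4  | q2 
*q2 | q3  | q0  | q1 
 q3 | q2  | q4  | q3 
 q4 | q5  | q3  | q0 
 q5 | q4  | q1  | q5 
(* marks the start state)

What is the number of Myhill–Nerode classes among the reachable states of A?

All states are reachable from the start state.
Initial partition by acceptance: {q0,q4,q5} | {q1,q2,q3}.
No further refinement is possible. Final partition (2 blocks): {q0,q4,q5} | {q1,q2,q3}.

2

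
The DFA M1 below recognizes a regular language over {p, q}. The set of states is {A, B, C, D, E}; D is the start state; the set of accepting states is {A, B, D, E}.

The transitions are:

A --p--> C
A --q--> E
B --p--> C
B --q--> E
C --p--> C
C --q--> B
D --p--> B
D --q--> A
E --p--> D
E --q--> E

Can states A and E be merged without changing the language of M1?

All states are reachable from the start state.
Start with accepting vs non-accepting: {A,B,D,E} | {C}.
On input p, block {A,B,D,E} splits into {A,B} and {D,E}.
On input p, block {D,E} splits into {D} and {E}.
No further refinement is possible. Final partition (4 blocks): {A,B} | {C} | {D} | {E}.
A and E end up in different blocks, so they are distinguishable. For instance, the string 'p' is accepted from only E.

No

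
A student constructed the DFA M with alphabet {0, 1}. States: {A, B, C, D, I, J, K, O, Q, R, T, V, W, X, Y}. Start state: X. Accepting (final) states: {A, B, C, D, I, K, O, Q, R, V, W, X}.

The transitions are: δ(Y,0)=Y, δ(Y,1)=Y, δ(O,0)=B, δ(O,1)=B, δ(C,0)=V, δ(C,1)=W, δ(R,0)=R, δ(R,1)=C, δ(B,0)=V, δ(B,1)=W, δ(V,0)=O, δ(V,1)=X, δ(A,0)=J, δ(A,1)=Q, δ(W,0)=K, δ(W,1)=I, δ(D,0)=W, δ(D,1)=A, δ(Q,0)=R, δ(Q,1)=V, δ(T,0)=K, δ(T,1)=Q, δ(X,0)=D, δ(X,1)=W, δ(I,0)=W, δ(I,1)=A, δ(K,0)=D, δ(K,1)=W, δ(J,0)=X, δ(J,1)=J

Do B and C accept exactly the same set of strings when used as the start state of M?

First remove the unreachable states {T,Y}; 13 states remain.
P0 = {A,B,C,D,I,K,O,Q,R,V,W,X} | {J}.
On input 0, block {A,B,C,D,I,K,O,Q,R,V,W,X} splits into {B,C,D,I,K,O,Q,R,V,W,X} and {A}.
Refine {B,C,D,I,K,O,Q,R,V,W,X} on symbol 1: members go to different blocks, giving {B,C,K,O,Q,R,V,W,X} and {D,I}.
Split {B,C,K,O,Q,R,V,W,X} by δ(·,0) → {B,C,O,Q,R,V,W} and {K,X}.
Refine {B,C,O,Q,R,V,W} on symbol 0: members go to different blocks, giving {B,C,O,Q,R,V} and {W}.
Refine {B,C,O,Q,R,V} on symbol 1: members go to different blocks, giving {O,Q,R} and {B,C} and {V}.
Split {O,Q,R} by δ(·,0) → {Q,R} and {O}.
Refine {Q,R} on symbol 1: members go to different blocks, giving {R} and {Q}.
The partition is now stable with 10 blocks: {R} | {J} | {A} | {D,I} | {K,X} | {W} | {B,C} | {V} | {O} | {Q}.
B and C lie in the same block of the stable partition, so they are equivalent — no string distinguishes them.

Yes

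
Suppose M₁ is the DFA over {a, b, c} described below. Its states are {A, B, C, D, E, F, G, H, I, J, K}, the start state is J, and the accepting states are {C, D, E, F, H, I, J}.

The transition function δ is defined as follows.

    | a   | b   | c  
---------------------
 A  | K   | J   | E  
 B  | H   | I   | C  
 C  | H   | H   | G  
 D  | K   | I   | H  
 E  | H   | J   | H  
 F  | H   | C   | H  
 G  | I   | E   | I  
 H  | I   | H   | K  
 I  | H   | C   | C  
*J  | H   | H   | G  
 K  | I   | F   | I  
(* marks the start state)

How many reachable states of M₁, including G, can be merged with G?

2

Reachable states from the start: {C,E,F,G,H,I,J,K}. Unreachable: {A,B,D} — drop them.
Start with accepting vs non-accepting: {C,E,F,H,I,J} | {G,K}.
On input c, block {C,E,F,H,I,J} splits into {C,H,J} and {E,F,I}.
Refine {C,H,J} on symbol a: members go to different blocks, giving {C,J} and {H}.
Refine {E,F,I} on symbol c: members go to different blocks, giving {E,F} and {I}.
No further refinement is possible. Final partition (5 blocks): {C,J} | {G,K} | {E,F} | {H} | {I}.
The equivalence class containing G is {G,K}, of size 2.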